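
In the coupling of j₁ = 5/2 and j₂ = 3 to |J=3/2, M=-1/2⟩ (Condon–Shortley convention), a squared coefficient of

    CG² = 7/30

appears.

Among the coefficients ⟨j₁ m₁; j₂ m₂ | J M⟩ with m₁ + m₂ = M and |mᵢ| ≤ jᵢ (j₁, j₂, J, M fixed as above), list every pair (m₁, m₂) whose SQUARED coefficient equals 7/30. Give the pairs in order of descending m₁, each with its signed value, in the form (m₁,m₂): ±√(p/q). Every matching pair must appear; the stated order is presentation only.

Admissible pairs with m₁+m₂ = M = -1/2: (-5/2,2), (-3/2,1), (-1/2,0), (1/2,-1), (3/2,-2), (5/2,-3)
  (m₁,m₂)=(5/2,-3): CG² = 5/14, CG = +√(5/14)
  (m₁,m₂)=(3/2,-2): CG² = 1/21, CG = −√(1/21)
  (m₁,m₂)=(1/2,-1): CG² = 1/105, CG = −√(1/105)
  (m₁,m₂)=(-1/2,0): CG² = 4/35, CG = +√(4/35)
  (m₁,m₂)=(-3/2,1): CG² = 7/30, CG = −√(7/30)   ← matches the target
  (m₁,m₂)=(-5/2,2): CG² = 5/21, CG = +√(5/21)
Pairs with CG² = 7/30: (-3/2,1): −√(7/30)

(-3/2,1): −√(7/30)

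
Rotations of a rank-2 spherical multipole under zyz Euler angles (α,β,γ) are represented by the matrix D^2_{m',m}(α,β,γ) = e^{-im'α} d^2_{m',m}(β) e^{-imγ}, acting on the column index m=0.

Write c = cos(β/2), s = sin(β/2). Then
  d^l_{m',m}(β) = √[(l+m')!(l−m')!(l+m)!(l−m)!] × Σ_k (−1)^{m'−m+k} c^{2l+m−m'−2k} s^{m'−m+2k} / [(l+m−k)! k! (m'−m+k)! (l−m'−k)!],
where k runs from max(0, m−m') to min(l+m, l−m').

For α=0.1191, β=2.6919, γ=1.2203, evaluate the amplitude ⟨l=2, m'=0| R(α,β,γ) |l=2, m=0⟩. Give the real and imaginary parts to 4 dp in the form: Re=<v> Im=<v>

Re=0.7166 Im=0.0000

D^2_{0,0}(0.1191,2.6919,1.2203) = e^{-i·0·0.1191}·d^2_{0,0}(2.6919)·e^{-i·0·1.2203}. Compute d first:
With c≡cos(β/2)=0.222957 and s≡sin(β/2)=0.974828, N=[2·2·2·2]^{1/2}=4.000000
k∈{0,1,2} keeps every argument non-negative
  k=0: (−1)^0·4.0000/(4)·0.2230^4·0.9748^0 = +0.002471
  k=1: (−1)^1·4.0000/(1)·0.2230^2·0.9748^2 = -0.188954
  k=2: (−1)^2·4.0000/(4)·0.2230^0·0.9748^4 = +0.903052
d^2_{0,0}(2.6919) = +0.002471 -0.188954 +0.903052 = +0.716569
Phases: e^{-i·(0)·0.1191}=+1.000000+0.000000i, e^{-i·(0)·1.2203}=+1.000000+0.000000i ⇒ D=+0.716569+0.000000i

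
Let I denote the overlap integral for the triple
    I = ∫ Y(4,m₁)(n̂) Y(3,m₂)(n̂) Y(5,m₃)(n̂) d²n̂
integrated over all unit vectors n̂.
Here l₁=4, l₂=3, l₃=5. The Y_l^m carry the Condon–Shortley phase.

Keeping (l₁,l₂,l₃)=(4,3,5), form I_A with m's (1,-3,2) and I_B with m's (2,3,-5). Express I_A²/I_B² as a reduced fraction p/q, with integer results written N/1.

5/3

Same 4,3,5: normalisation and zero-m 3j drop out of the ratio.
A: Δ: 2! 6! 4! / 13! → 1/180180; sum: t=0:+1/1728 = 1/1728; 3j²(4 3 5; 1 -3 2) = Δ·Π!·Σ² = 25/858  (sign -1)
B: Δ: 2! 6! 4! / 13! → 1/180180; sum: t=2:+1/34560 = 1/34560; 3j²(4 3 5; 2 3 -5) = Δ·Π!·Σ² = 5/286  (sign +1)
I_A²/I_B² = (25/858)/(5/286) = 5/3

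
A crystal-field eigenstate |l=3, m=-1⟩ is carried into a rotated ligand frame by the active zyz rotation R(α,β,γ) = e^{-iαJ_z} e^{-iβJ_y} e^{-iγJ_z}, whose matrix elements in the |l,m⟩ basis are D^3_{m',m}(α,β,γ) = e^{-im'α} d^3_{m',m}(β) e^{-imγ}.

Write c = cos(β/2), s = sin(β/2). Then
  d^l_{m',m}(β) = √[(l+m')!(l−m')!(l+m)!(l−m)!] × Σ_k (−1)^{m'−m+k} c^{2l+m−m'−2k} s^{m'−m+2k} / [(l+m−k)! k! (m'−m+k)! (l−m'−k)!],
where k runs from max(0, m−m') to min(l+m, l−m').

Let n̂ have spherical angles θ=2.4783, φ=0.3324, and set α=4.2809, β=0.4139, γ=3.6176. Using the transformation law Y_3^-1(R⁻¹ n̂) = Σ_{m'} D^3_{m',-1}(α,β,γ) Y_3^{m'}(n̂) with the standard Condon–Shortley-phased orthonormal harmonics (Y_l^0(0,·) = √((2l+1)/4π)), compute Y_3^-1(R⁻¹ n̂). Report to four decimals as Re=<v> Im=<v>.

Re=-0.1339 Im=0.4135

Need the full column D^3_{m',-1} for m'=−3..3 at α=4.2809, β=0.4139, γ=3.6176.
cos(β/2)=0.978662, sin(β/2)=0.205476
d^3_{-3,-1}: single k=2 term ⇒ +0.150003;  D = -0.109516-0.102504i
d^3_{-2,-1}: k∈[1..2] ⇒ +0.583344 -0.051429 = +0.531915;  D = +0.492583-0.200737i
d^3_{-1,-1}: k∈[0..2] ⇒ +0.878611 -0.309844 +0.010244 = +0.579011;  D = -0.025768+0.578437i
d^3_{0,-1}: k∈[0..2] ⇒ -0.639022 +0.084507 -0.001242 = -0.555756;  D = +0.493974+0.254666i
d^3_{1,-1}: k∈[0..2] ⇒ +0.232383 -0.013658 +0.000075 = +0.218800;  D = +0.172407-0.134720i
d^3_{2,-1}: k∈[0..1] ⇒ -0.051429 +0.001134 = -0.050296;  D = -0.011555-0.048951i
d^3_{3,-1}: single k=0 term ⇒ +0.006612;  D = -0.006481-0.001312i
Y_3^{m'}(θ=2.4783,φ=0.3324) and Σ D·Y over m':
  (-0.1095-0.1025i)·(+0.0528-0.0818i)  (+0.4926-0.2007i)·(-0.2403+0.1883i)  (-0.0258+0.5784i)·(+0.3958-0.1366i)  (+0.4940+0.2547i)·(-0.0307+0.0000i)  (+0.1724-0.1347i)·(-0.3958-0.1366i)  (-0.0116-0.0490i)·(-0.2403-0.1883i)  (-0.0065-0.0013i)·(-0.0528-0.0818i)
Y_3^-1(R⁻¹ n̂) = -0.133919+0.413516i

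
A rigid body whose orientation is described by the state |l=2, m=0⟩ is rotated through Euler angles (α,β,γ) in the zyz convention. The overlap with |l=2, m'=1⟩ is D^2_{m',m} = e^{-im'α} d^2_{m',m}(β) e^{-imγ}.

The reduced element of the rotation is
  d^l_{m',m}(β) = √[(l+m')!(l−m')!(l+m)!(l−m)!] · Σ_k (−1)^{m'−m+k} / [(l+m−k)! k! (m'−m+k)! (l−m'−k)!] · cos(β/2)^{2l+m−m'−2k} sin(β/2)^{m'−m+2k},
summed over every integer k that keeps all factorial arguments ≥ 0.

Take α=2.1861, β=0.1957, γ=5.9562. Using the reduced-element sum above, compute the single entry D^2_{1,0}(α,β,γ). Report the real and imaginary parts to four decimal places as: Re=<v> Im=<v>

Re=0.1348 Im=0.1908

Split into d^2_{1,0}(β=0.1957) × two z-phases.
With c≡cos(β/2)=0.995217 and s≡sin(β/2)=0.097694, N=[6·1·2·2]^{1/2}=4.898979
Admissible k: 0..1 (factorial args all ≥0)
  k=0: (−1)^1·4.8990/(2)·0.9952^3·0.0977^1 = -0.235883
  k=1: (−1)^2·4.8990/(2)·0.9952^1·0.0977^3 = +0.002273
d^2_{1,0}(0.1957) = -0.235883 +0.002273 = -0.233610
Phases: e^{-i·(1)·2.1861}=-0.577207-0.816598i, e^{-i·(0)·5.9562}=+1.000000+0.000000i ⇒ D=+0.134841+0.190765i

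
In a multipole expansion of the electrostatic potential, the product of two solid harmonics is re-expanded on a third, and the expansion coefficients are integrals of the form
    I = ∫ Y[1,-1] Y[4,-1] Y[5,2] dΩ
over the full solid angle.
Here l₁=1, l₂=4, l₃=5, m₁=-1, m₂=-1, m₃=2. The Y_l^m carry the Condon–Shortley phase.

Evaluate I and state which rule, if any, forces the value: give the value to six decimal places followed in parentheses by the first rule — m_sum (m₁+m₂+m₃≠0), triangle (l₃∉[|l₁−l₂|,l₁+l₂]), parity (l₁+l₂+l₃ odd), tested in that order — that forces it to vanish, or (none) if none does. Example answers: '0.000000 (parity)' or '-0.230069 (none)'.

0.225034 (none)

Checks pass: Σm=0; 10 even; l₃=5∈[3,5].
(2·1+1)(2·4+1)(2·5+1) = 297
Δ: 0! 2! 8! / 11! → 1/495
sum: t=0:+1/576 = 1/576
3j²(1 4 5; 0 0 0) = Δ·Π!·Σ² = 5/99  (sign -1)
sum: t=0:+1/1440 = 1/1440
3j²(1 4 5; -1 -1 2) = Δ·Π!·Σ² = 7/165  (sign -1)
combine: 4πI² = 297·5/99·7/165 = 7/11
take √, sign +1: I = 0.22503380
No selection rule forces the value: the integral is nonzero (none).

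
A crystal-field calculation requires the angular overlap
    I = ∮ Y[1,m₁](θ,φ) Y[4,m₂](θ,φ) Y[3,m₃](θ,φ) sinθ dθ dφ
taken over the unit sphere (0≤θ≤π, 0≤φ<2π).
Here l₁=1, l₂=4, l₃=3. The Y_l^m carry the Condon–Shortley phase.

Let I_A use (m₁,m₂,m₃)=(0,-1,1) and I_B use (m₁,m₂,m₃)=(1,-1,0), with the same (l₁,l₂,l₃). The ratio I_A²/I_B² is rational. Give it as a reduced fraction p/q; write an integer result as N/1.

Shared (l₁,l₂,l₃)=(1,4,3): N and (l;000)² cancel in I_A²/I_B².
A: Δ = 2!·0!·6!/9! = 1/252; Racah Σ t=1..1: t=1:−1/48 = -1/48; ⇒ 3j(1 4 3; 0 -1 1)² = 5/84, sgn -1
B: Δ = 2!·0!·6!/9! = 1/252; Racah Σ t=0..0: t=0:+1/72 = 1/72; ⇒ 3j(1 4 3; 1 -1 0)² = 5/126, sgn -1
I_A²/I_B² = (5/84)/(5/126) = 3/2

3/2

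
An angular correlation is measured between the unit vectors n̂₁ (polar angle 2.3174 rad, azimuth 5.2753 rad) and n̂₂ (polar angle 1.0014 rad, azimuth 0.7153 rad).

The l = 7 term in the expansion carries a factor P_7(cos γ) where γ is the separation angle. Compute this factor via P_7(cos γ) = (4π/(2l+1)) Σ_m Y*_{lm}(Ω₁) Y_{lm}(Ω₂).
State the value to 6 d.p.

Summing Y*_{l m}(θ₁,φ₁)·Y_{l m}(θ₂,φ₂) over m ∈ [−7, 7]; prefactor 4π/(2·7+1) = 0.837758:
  m=-7: (+0.041124-0.040038i) × (+0.043661+0.143836i) = +0.007554+0.004167i  (running Σ = +0.007554+0.004167i)
  m=-6: (-0.193203-0.046436i) × (-0.146997+0.328647i) = +0.043661-0.056670i  (running Σ = +0.051216-0.052503i)
  m=-5: (+0.125466+0.369869i) × (-0.391834+0.182036i) = -0.116491-0.122088i  (running Σ = -0.065276-0.174590i)
  m=-4: (+0.272829-0.336799i) × (-0.148928-0.042888i) = -0.055077+0.038458i  (running Σ = -0.120353-0.136133i)
  m=-3: (-0.129494-0.015343i) × (+0.147490+0.227541i) = -0.015608-0.031728i  (running Σ = -0.135960-0.167861i)
  m=-2: (-0.130948-0.274598i) × (-0.040897+0.289796i) = +0.084933-0.026718i  (running Σ = -0.051028-0.194579i)
  m=-1: (-0.148729+0.235699i) × (+0.119990-0.104245i) = +0.006725+0.043786i  (running Σ = -0.044303-0.150793i)
  m=0: (-0.229821-0.000000i) × (+0.314587+0.000000i) = -0.072299-0.000000i  (running Σ = -0.116602-0.150793i)
  m=1: (+0.148729+0.235699i) × (-0.119990-0.104245i) = +0.006725-0.043786i  (running Σ = -0.109877-0.194579i)
  m=2: (-0.130948+0.274598i) × (-0.040897-0.289796i) = +0.084933+0.026718i  (running Σ = -0.024944-0.167861i)
  m=3: (+0.129494-0.015343i) × (-0.147490+0.227541i) = -0.015608+0.031728i  (running Σ = -0.040552-0.136133i)
  m=4: (+0.272829+0.336799i) × (-0.148928+0.042888i) = -0.055077-0.038458i  (running Σ = -0.095629-0.174590i)
  m=5: (-0.125466+0.369869i) × (+0.391834+0.182036i) = -0.116491+0.122088i  (running Σ = -0.212120-0.052503i)
  m=6: (-0.193203+0.046436i) × (-0.146997-0.328647i) = +0.043661+0.056670i  (running Σ = -0.168459+0.004167i)
  m=7: (-0.041124-0.040038i) × (-0.043661+0.143836i) = +0.007554-0.004167i  (running Σ = -0.160905-0.000000i)
Total Σ_m = -0.160905-0.000000i. Multiply by 0.837758: -0.134799-0.000000i. P_7(cos γ) = -0.134799

-0.134799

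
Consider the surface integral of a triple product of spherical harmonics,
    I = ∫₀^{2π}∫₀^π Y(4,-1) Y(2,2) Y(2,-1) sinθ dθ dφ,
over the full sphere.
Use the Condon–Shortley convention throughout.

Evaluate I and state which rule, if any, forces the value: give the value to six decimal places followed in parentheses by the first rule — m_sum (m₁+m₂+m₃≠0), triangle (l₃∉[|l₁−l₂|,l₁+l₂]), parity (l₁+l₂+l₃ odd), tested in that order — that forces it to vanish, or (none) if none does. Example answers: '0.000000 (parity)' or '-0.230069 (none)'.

Rules hold: Σm=0, L=8 even, 2≤2≤6.
N = 9·5·5 = 225
Δ = 4!·4!·0!/9! = 1/630
Racah Σ t=2..2: t=2:+1/16 = 1/16
⇒ 3j(4 2 2; 0 0 0)² = 2/35, sgn +1
Racah Σ t=4..4: t=4:+1/144 = 1/144
⇒ 3j(4 2 2; -1 2 -1)² = 1/126, sgn -1
4πI² = N·(3j₀)²·(3jₘ)² = 5/49
I = -1·√(0.102041/4π) = -0.09011188
No selection rule forces the value: the integral is nonzero (none).

-0.090112 (none)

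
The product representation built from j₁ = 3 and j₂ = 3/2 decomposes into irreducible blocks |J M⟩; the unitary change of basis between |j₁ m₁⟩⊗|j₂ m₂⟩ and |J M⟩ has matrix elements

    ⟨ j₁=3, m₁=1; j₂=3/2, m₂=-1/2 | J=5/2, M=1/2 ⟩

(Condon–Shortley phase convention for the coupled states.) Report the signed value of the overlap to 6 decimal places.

-0.119523

j₁+j₂−J=2  J+j₁−j₂=4  J−j₁+j₂=1  j₁+j₂+J+1=8
(j₁±m₁, j₂±m₂, J±M) = (4,2,1,2,3,2)
P² = 288/35
sum k=0..1:
  [0] +1/8 = 1/8
  [1] −1/6 = -1/6
S = -1/24
C² = P²·S² = 1/70 ; C = -0.119523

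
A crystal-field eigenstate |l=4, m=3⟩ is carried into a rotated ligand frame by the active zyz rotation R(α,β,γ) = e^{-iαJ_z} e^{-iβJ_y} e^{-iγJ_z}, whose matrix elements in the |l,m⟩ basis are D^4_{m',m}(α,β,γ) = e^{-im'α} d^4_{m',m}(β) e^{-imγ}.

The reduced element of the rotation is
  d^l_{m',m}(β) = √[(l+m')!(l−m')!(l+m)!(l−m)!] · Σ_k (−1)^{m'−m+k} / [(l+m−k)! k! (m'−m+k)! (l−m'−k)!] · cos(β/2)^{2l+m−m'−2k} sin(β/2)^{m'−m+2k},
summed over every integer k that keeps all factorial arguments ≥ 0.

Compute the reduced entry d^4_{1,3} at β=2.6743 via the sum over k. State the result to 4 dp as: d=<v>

d=-0.0329

d^4_{1,3}(β=2.6743) via the finite sum:
Half-angle: c=0.231526, s=0.972829. N=√(120·6·5040·1)=1904.940944
k∈{2,3} keeps every argument non-negative
  k=2: (−1)^0·1904.9409/(240)·0.2315^6·0.9728^2 = +0.001157
  k=3: (−1)^1·1904.9409/(144)·0.2315^4·0.9728^4 = -0.034046
d^4_{1,3}(2.6743) = +0.001157 -0.034046 = -0.032889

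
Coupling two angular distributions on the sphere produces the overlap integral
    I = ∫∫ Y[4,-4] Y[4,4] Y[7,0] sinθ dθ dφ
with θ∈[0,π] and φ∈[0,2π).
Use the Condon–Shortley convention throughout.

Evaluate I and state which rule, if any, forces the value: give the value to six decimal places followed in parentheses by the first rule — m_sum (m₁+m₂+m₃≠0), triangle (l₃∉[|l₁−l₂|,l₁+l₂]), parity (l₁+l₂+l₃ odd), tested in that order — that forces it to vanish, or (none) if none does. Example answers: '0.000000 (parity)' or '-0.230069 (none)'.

L=15 odd ⇒ parity kills the (l;000) factor ⇒ I = 0

0.000000 (parity)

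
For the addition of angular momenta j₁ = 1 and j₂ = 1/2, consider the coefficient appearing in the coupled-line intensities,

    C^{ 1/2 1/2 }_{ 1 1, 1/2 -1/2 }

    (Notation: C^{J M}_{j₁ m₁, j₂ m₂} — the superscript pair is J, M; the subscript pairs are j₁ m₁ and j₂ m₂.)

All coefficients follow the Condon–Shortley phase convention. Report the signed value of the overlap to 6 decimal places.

+0.816497

j₁+j₂−J=1  J+j₁−j₂=1  J−j₁+j₂=0  j₁+j₂+J+1=3
(j₁±m₁, j₂±m₂, J±M) = (2,0,0,1,1,0)
P² = 2/3
sum k=0..0:
  [0] +1/1 = 1
S = 1
C² = P²·S² = 2/3 ; C = +0.816497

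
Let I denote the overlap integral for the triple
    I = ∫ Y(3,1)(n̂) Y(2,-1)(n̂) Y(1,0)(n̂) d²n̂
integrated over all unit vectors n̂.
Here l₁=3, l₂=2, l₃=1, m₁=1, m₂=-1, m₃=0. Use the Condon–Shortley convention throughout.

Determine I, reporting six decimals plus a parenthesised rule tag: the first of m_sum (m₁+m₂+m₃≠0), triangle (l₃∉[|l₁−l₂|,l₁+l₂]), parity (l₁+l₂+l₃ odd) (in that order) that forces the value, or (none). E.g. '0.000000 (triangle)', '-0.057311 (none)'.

m-sum 0 ✓  L=6 even ✓  1≤1≤5 ✓
Π(2lᵢ+1) = 7×5×3 = 105
triangle coeff Δ(3,2,1) = 1/105
Σ_t [2,2]: t=2:+1/4 = 1/4
(3j)²=3/35 [(3 2 1; 0 0 0)], sign=-1
Σ_t [1,1]: t=1:−1/6 = -1/6
(3j)²=8/105 [(3 2 1; 1 -1 0)], sign=+1
⇒ 4πI² = 24/35
I = (-1)√(24/35/(4π)) = -0.23359668
No selection rule forces the value: the integral is nonzero (none).

-0.233597 (none)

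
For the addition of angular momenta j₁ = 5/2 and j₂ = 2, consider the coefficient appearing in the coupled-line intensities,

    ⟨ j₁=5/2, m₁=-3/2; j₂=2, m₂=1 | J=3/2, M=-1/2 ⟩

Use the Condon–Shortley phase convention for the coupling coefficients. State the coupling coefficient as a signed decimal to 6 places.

+0.138013  (= +√(2/105))

√[4·3!2!1!/7! · 1!4!3!1!1!2!] = √(96/35)
  +(−1)^2/∏(2,1,2,1,0,0)! = 1/4  (running 1/4)
  +(−1)^3/∏(3,0,1,0,1,1)! = -1/6  (running 1/12)
⟨..|..⟩ = √(96/35)·(1/12) = +0.138013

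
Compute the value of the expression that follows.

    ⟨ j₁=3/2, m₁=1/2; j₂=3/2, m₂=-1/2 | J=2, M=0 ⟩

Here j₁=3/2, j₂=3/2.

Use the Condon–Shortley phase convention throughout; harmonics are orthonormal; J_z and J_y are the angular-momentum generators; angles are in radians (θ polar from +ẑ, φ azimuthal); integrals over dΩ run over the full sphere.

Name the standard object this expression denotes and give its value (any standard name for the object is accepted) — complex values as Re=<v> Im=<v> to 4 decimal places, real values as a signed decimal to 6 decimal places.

Clebsch–Gordan coefficient, +√(1/4) ≈ +0.500000

This is a Clebsch–Gordan (vector-coupling) coefficient.
triangle: 1!·2!·2!/6! = 4/720
(j±m)!: 2!·1!·1!·2!·2!·2! = 16
prefactor² = (2J+1)·Δ·N² = 4/9
  k=0: +1/(0!·1!·1!·1!·1!·1!) = 1
  k=1: −1/(1!·0!·0!·0!·2!·2!) = -1/4
Σ = 3/4  ⇒  CG² = 4/9·(3/4)² = 1/4
CG = +√(1/4) = +0.500000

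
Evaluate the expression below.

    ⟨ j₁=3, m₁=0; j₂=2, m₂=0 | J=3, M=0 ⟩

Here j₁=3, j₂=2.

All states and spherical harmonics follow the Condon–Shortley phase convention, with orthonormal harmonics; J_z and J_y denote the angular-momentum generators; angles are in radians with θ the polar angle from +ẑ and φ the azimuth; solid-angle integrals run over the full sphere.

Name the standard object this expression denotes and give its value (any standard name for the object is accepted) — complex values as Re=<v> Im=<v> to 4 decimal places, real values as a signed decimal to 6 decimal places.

Clebsch–Gordan coefficient, −√(4/15) ≈ -0.516398

This is a Clebsch–Gordan (vector-coupling) coefficient.
triangle: 2!×4!×2!/9! = 96/362880
(j±m)!: 3!×3!×2!×2!×3!×3! = 5184
prefactor² = (2J+1)×Δ×N² = 48/5
  k=0: +1/(0!×2!×3!×2!×1!×0!) = 1/24
  k=1: −1/(1!×1!×2!×1!×2!×1!) = -1/4
  k=2: +1/(2!×0!×1!×0!×3!×2!) = 1/24
Σ = -1/6  ⇒  CG² = 48/5×(-1/6)² = 4/15
CG = −√(4/15) = -0.516398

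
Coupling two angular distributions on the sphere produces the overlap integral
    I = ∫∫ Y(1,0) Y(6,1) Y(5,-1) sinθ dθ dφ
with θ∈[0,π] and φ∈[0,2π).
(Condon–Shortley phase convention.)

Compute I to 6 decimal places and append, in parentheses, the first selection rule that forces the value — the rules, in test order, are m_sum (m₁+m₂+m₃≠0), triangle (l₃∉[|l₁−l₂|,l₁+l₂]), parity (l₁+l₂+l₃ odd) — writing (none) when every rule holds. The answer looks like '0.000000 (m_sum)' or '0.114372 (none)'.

-0.241725 (none)

m-sum 0 ✓  L=12 even ✓  5≤5≤7 ✓
Π(2lᵢ+1) = 3×13×11 = 429
triangle coeff Δ(1,6,5) = 1/858
Σ_t [1,1]: t=1:−1/14400 = -1/14400
(3j)²=6/143 [(1 6 5; 0 0 0)], sign=+1
Σ_t [1,1]: t=1:−1/17280 = -1/17280
(3j)²=35/858 [(1 6 5; 0 1 -1)], sign=-1
⇒ 4πI² = 105/143
I = (-1)√(105/143/(4π)) = -0.24172507
No selection rule forces the value: the integral is nonzero (none).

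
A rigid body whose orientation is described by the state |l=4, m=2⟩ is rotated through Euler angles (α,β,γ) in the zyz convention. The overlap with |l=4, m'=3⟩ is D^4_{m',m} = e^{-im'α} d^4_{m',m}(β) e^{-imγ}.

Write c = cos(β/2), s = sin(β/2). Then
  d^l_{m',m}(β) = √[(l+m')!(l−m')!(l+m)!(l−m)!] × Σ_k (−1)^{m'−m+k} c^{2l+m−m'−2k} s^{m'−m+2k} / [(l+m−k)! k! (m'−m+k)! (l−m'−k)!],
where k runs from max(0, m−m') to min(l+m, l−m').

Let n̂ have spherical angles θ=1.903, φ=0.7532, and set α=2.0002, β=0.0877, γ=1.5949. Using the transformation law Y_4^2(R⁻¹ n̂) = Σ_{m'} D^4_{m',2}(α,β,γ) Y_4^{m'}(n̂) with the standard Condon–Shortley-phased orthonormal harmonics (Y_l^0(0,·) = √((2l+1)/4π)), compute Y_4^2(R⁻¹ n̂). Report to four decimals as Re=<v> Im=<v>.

Re=-0.0910 Im=-0.0697

Need the full column D^4_{m',2} for m'=−4..4 at α=2.0002, β=0.0877, γ=1.5949.
cos(β/2)=0.999039, sin(β/2)=0.043836
d^4_{-4,2}: single k=6 term ⇒ +0.000000;  D = +0.000000-0.000000i
d^4_{-3,2}: k∈[5..6] ⇒ +0.000002 -0.000000 = +0.000002;  D = -0.000002+0.000001i
d^4_{-2,2}: k∈[4..6] ⇒ +0.000055 -0.000000 +0.000000 = +0.000055;  D = +0.000038+0.000040i
d^4_{-1,2}: k∈[3..5] ⇒ +0.001186 -0.000003 +0.000000 = +0.001182;  D = +0.000440-0.001097i
d^4_{0,2}: k∈[2..4] ⇒ +0.018125 -0.000093 +0.000000 = +0.018032;  D = -0.018011+0.000869i
d^4_{1,2}: k∈[1..3] ⇒ +0.184732 -0.001778 +0.000002 = +0.182956;  D = +0.084097+0.162483i
d^4_{2,2}: k∈[0..2] ⇒ +0.992336 -0.022926 +0.000055 = +0.969465;  D = +0.597287-0.763616i
d^4_{3,2}: k∈[0..1] ⇒ -0.162919 +0.000941 = -0.161978;  D = +0.157549+0.037617i
d^4_{4,2}: single k=0 term ⇒ +0.010110;  D = +0.001959+0.009918i
Y_4^{m'}(θ=1.903,φ=0.7532) and Σ D·Y over m':
  (+0.0000-0.0000i)·(-0.3505-0.0454i)  (-0.0000+0.0000i)·(+0.2192+0.2662i)  (+0.0000+0.0000i)·(-0.0049+0.0762i)  (+0.0004-0.0011i)·(+0.2400-0.2250i)  (-0.0180+0.0009i)·(+0.0217+0.0000i)  (+0.0841+0.1625i)·(-0.2400-0.2250i)  (+0.5973-0.7636i)·(-0.0049-0.0762i)  (+0.1575+0.0376i)·(-0.2192+0.2662i)  (+0.0020+0.0099i)·(-0.3505+0.0454i)
Y_4^2(R⁻¹ n̂) = -0.090980-0.069717i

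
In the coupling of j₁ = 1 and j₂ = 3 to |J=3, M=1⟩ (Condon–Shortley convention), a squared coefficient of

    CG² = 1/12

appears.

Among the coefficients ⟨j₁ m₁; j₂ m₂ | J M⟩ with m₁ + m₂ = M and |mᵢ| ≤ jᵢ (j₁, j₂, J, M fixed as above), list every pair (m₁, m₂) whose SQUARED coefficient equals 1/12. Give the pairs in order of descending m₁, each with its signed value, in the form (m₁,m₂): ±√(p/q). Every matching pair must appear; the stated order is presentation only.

(0,1): −√(1/12)

Admissible pairs with m₁+m₂ = M = 1: (-1,2), (0,1), (1,0)
  (m₁,m₂)=(1,0): CG² = 1/2, CG = +√(1/2)
  (m₁,m₂)=(0,1): CG² = 1/12, CG = −√(1/12)   ← matches the target
  (m₁,m₂)=(-1,2): CG² = 5/12, CG = −√(5/12)
Pairs with CG² = 1/12: (0,1): −√(1/12)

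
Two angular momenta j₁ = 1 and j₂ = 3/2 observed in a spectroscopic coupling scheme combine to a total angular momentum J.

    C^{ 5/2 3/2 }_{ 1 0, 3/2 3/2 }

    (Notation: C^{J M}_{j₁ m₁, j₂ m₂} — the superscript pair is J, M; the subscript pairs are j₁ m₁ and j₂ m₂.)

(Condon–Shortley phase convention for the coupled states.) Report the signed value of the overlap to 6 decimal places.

+0.632456

triangle: 0!×2!×3!/6! = 12/720
(j±m)!: 1!×1!×3!×0!×4!×1! = 144
prefactor² = (2J+1)×Δ×N² = 72/5
  k=0: +1/(0!×0!×1!×3!×1!×0!) = 1/6
Σ = 1/6  ⇒  CG² = 72/5×(1/6)² = 2/5
CG = +√(2/5) = +0.632456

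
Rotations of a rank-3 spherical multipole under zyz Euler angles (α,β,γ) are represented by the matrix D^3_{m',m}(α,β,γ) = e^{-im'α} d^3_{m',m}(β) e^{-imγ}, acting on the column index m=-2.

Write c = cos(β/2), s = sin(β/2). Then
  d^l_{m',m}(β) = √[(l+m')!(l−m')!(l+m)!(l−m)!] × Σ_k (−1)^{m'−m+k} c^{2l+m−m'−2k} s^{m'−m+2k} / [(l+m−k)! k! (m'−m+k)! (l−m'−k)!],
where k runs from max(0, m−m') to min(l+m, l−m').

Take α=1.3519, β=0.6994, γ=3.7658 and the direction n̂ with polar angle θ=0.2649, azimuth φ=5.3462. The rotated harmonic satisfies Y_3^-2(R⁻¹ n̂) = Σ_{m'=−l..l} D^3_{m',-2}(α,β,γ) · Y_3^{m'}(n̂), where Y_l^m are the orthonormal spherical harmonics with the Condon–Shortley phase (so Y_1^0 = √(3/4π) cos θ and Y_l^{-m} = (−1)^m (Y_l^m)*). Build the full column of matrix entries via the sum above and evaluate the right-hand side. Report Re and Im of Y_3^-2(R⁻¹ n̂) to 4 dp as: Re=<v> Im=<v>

Re=0.2880 Im=0.2611

Need the full column D^3_{m',-2} for m'=−3..3 at α=1.3519, β=0.6994, γ=3.7658.
cos(β/2)=0.939476, sin(β/2)=0.342616
d^3_{-3,-2}: single k=1 term ⇒ +0.614201;  D = +0.342598-0.509774i
d^3_{-2,-2}: k∈[0..1] ⇒ +0.687564 -0.457222 = +0.230342;  D = -0.158716-0.166932i
d^3_{-1,-2}: k∈[0..1] ⇒ -0.792930 +0.210916 = -0.582014;  D = +0.498816-0.299872i
d^3_{0,-2}: k∈[0..1] ⇒ +0.500862 -0.066613 = +0.434248;  D = +0.137581+0.411877i
d^3_{1,-2}: k∈[0..1] ⇒ -0.210916 +0.014026 = -0.196890;  D = -0.195837+0.020339i
d^3_{2,-2}: k∈[0..1] ⇒ +0.060809 -0.001618 = +0.059192;  D = +0.006816-0.058798i
d^3_{3,-2}: single k=0 term ⇒ -0.010864;  D = +0.010263+0.003565i
Y_3^{m'}(θ=0.2649,φ=5.3462) and Σ D·Y over m':
  (+0.3426-0.5098i)·(-0.0071+0.0024i)  (-0.1587-0.1669i)·(-0.0202+0.0645i)  (+0.4988-0.2999i)·(+0.1833+0.2493i)  (+0.1376+0.4119i)·(+0.5969+0.0000i)  (-0.1958+0.0203i)·(-0.1833+0.2493i)  (+0.0068-0.0588i)·(-0.0202-0.0645i)  (+0.0103+0.0036i)·(+0.0071+0.0024i)
Y_3^-2(R⁻¹ n̂) = +0.288046+0.261075i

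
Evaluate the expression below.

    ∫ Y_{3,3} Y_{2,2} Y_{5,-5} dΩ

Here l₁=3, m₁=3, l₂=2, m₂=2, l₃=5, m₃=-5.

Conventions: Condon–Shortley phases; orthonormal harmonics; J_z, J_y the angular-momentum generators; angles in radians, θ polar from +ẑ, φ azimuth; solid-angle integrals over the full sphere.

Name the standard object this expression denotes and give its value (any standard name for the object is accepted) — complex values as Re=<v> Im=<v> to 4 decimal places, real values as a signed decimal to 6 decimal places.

This is a Gaunt coefficient — the integral of a triple product of spherical harmonics over the sphere.
Checks pass: Σm=0; 10 even; l₃=5∈[1,5].
(2·3+1)(2·2+1)(2·5+1) = 385
Δ: 0! 6! 4! / 11! → 1/2310
sum: t=0:+1/144 = 1/144
3j²(3 2 5; 0 0 0) = Δ·Π!·Σ² = 10/231  (sign -1)
sum: t=0:+1/17280 = 1/17280
3j²(3 2 5; 3 2 -5) = Δ·Π!·Σ² = 1/11  (sign +1)
combine: 4πI² = 385·10/231·1/11 = 50/33
take √, sign -1: I = -0.34723469

Gaunt coefficient, -0.347235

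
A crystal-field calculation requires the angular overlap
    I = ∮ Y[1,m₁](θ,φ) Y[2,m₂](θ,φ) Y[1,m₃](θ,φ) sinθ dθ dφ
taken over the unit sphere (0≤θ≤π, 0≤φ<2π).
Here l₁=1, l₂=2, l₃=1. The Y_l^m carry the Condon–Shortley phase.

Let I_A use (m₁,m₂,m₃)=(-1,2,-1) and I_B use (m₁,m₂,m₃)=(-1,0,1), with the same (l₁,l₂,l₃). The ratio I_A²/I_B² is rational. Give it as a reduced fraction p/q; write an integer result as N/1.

l's match ⇒ only the (l;m) 3-j factors differ between A and B.
A: triangle coeff Δ(1,2,1) = 1/30; Σ_t [2,2]: t=2:+1/4 = 1/4; (3j)²=1/5 [(1 2 1; -1 2 -1)], sign=+1
B: triangle coeff Δ(1,2,1) = 1/30; Σ_t [2,2]: t=2:+1/4 = 1/4; (3j)²=1/30 [(1 2 1; -1 0 1)], sign=+1
I_A²/I_B² = (1/5)/(1/30) = 6/1

6/1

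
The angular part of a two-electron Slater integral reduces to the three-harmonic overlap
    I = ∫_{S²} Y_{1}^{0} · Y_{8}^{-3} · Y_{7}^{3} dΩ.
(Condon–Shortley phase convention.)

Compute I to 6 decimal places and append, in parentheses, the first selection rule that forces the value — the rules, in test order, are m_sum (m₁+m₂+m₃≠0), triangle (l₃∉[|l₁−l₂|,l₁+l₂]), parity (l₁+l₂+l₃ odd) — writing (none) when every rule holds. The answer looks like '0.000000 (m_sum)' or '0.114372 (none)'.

Checks pass: Σm=0; 16 even; l₃=7∈[7,9].
(2·1+1)(2·8+1)(2·7+1) = 765
Δ: 2! 0! 14! / 17! → 1/2040
sum: t=1:−1/25401600 = -1/25401600
3j²(1 8 7; 0 0 0) = Δ·Π!·Σ² = 8/255  (sign +1)
sum: t=1:−1/87091200 = -1/87091200
3j²(1 8 7; 0 -3 3) = Δ·Π!·Σ² = 11/408  (sign -1)
combine: 4πI² = 765·8/255·11/408 = 11/17
take √, sign -1: I = -0.22691696
No selection rule forces the value: the integral is nonzero (none).

-0.226917 (none)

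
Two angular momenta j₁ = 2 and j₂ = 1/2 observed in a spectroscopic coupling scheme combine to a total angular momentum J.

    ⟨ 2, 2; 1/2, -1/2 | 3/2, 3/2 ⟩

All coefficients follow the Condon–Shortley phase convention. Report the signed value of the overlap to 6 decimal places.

triangle: 1!·3!·0!/5! = 6/120
(j±m)!: 4!·0!·0!·1!·3!·0! = 144
prefactor² = (2J+1)·Δ·N² = 144/5
  k=0: +1/(0!·1!·0!·0!·3!·0!) = 1/6
Σ = 1/6  ⇒  CG² = 144/5·(1/6)² = 4/5
CG = +√(4/5) = +0.894427

+√(4/5) = +0.894427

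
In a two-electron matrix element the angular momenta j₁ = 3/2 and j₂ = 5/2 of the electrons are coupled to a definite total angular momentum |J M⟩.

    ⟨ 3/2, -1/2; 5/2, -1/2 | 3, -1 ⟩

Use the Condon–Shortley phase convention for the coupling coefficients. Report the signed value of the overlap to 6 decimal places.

√[7·1!2!4!/8! · 1!2!2!3!2!4!] = √(48/5)
  +(−1)^0/∏(0,1,2,2,0,2)! = 1/8  (running 1/8)
  +(−1)^1/∏(1,0,1,1,1,3)! = -1/6  (running -1/24)
⟨..|..⟩ = √(48/5)·(-1/24) = -0.129099

-0.129099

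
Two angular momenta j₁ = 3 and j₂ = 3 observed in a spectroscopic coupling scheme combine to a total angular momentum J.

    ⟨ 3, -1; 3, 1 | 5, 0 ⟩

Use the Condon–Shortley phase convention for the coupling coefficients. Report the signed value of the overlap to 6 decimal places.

-0.545545  (= −√(25/84))

triangle: 1!·5!·5!/12! = 14400/479001600
(j±m)!: 2!·4!·4!·2!·5!·5! = 33177600
prefactor² = (2J+1)·Δ·N² = 76800/7
  k=0: +1/(0!·1!·4!·4!·1!·1!) = 1/576
  k=1: −1/(1!·0!·3!·3!·2!·2!) = -1/144
Σ = -1/192  ⇒  CG² = 76800/7·(-1/192)² = 25/84
CG = −√(25/84) = -0.545545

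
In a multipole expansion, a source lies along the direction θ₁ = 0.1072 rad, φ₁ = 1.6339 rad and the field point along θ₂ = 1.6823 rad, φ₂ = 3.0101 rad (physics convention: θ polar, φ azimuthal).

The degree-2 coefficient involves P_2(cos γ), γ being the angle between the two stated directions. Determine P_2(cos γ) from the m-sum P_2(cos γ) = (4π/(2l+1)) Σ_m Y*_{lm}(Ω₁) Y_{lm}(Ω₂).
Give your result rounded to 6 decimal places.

-0.487830

Addition theorem: P_2(cos γ) = (4π/5) Σ_m Y*_{lm}(Ω₁) Y_{lm}(Ω₂), m = −2…2:
  m=-2: (-0.004387-0.000557i) × (+0.368375+0.099174i) = -0.001561-0.000640i  (running Σ = -0.001561-0.000640i)
  m=-1: (-0.005183+0.082021i) × (+0.084692+0.011201i) = -0.001358+0.006888i  (running Σ = -0.002918+0.006248i)
  m=0: (+0.619951-0.000000i) × (-0.303676+0.000000i) = -0.188265+0.000000i  (running Σ = -0.191183+0.006248i)
  m=1: (+0.005183+0.082021i) × (-0.084692+0.011201i) = -0.001358-0.006888i  (running Σ = -0.192541-0.000640i)
  m=2: (-0.004387+0.000557i) × (+0.368375-0.099174i) = -0.001561+0.000640i  (running Σ = -0.194102-0.000000i)
Accumulated sum -0.194102-0.000000i; after 4π/(2l+1) scaling, -0.487830-0.000000i ⇒ P_2 = -0.487830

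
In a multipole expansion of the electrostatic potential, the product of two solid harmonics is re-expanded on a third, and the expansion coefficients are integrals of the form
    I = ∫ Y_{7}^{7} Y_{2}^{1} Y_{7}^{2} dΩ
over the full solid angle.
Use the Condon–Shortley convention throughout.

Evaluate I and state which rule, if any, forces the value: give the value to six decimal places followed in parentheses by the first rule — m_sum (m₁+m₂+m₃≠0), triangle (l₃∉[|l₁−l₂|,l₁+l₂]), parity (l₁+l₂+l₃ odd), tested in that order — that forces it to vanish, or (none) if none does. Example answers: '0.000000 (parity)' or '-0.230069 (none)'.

m-sum = 7 + 1 + 2 = 10 ≠ 0 ⇒ I = 0

0.000000 (m_sum)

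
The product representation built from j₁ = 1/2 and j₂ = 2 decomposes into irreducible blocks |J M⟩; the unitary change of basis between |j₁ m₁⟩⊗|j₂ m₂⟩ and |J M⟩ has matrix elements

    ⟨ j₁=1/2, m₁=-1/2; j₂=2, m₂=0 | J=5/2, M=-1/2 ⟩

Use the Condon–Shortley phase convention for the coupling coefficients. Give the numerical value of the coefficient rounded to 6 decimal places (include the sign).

triangle: 0!×1!×4!/6! = 24/720
(j±m)!: 0!×1!×2!×2!×2!×3! = 48
prefactor² = (2J+1)×Δ×N² = 48/5
  k=0: +1/(0!×0!×1!×2!×0!×2!) = 1/4
Σ = 1/4  ⇒  CG² = 48/5×(1/4)² = 3/5
CG = +√(3/5) = +0.774597

+√(3/5) = +0.774597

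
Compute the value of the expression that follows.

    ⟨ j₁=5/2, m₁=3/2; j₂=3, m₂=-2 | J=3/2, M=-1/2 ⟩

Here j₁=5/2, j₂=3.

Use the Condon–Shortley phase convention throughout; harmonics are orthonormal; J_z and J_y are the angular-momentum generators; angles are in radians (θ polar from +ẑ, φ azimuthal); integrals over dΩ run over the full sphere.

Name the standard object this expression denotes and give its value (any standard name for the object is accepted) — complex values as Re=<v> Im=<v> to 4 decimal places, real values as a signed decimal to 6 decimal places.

This is a Clebsch–Gordan (vector-coupling) coefficient.
√[4·4!1!2!/8! · 4!1!1!5!1!2!] = √(192/7)
  +(−1)^0/∏(0,4,1,1,0,1)! = 1/24  (running 1/24)
  +(−1)^1/∏(1,3,0,0,1,2)! = -1/12  (running -1/24)
⟨..|..⟩ = √(192/7)·(-1/24) = -0.218218

Clebsch–Gordan coefficient, −√(1/21) ≈ -0.218218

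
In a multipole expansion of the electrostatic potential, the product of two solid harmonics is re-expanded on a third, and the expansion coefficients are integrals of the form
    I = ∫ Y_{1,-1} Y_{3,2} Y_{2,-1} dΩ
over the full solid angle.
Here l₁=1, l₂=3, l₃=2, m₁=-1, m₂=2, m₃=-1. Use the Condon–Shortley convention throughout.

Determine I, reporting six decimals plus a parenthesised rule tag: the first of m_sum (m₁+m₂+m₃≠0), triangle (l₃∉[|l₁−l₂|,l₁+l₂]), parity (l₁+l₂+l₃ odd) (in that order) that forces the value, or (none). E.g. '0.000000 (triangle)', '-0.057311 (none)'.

Checks pass: Σm=0; 6 even; l₃=2∈[2,4].
(2·1+1)(2·3+1)(2·2+1) = 105
Δ: 2! 0! 4! / 7! → 1/105
sum: t=1:−1/4 = -1/4
3j²(1 3 2; 0 0 0) = Δ·Π!·Σ² = 3/35  (sign -1)
sum: t=2:+1/12 = 1/12
3j²(1 3 2; -1 2 -1) = Δ·Π!·Σ² = 2/21  (sign -1)
combine: 4πI² = 105·3/35·2/21 = 6/7
take √, sign +1: I = 0.26116903
No selection rule forces the value: the integral is nonzero (none).

0.261169 (none)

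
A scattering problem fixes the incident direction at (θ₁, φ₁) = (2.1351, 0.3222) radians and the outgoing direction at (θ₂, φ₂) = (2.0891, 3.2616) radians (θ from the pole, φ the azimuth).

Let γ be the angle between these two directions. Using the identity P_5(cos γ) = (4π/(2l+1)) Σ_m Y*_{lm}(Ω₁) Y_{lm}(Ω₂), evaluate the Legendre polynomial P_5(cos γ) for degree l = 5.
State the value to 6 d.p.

-0.184205

Expand P_5 via completeness: Σ_{m} conj(Y_{5,m}) at Ω₁ times Y_{5,m} at Ω₂ —
  m=-5: (-0.008035, 0.199744) × (-0.189458, 0.129625) = (-0.024370, -0.038885)  (running Σ = (-0.024370, -0.038885))
  m=-4: (-0.111346, -0.384327) × (-0.367214, 0.191189) = (0.114367, 0.119842)  (running Σ = (0.089997, 0.080957))
  m=-3: (0.186658, 0.270395) × (-0.256540, 0.096569) = (-0.073997, -0.051342)  (running Σ = (0.016000, 0.029616))
  m=-2: (0.073403, 0.055155) × (0.162285, -0.039716) = (0.014103, 0.006036)  (running Σ = (0.030103, 0.035651))
  m=-1: (-0.330209, -0.110235) × (0.323465, -0.039006) = (-0.111111, -0.022777)  (running Σ = (-0.081008, 0.012874))
  m=0: (-0.008242, -0.000000) × (-0.093560, 0.000000) = (0.000771, 0.000000)  (running Σ = (-0.080237, 0.012874))
  m=1: (0.330209, -0.110235) × (-0.323465, -0.039006) = (-0.111111, 0.022777)  (running Σ = (-0.191347, 0.035651))
  m=2: (0.073403, -0.055155) × (0.162285, 0.039716) = (0.014103, -0.006036)  (running Σ = (-0.177245, 0.029616))
  m=3: (-0.186658, 0.270395) × (0.256540, 0.096569) = (-0.073997, 0.051342)  (running Σ = (-0.251242, 0.080957))
  m=4: (-0.111346, 0.384327) × (-0.367214, -0.191189) = (0.114367, -0.119842)  (running Σ = (-0.136874, -0.038885))
  m=5: (0.008035, 0.199744) × (0.189458, 0.129625) = (-0.024370, 0.038885)  (running Σ = (-0.161244, -0.000000))
Total Σ_m = (-0.161244, -0.000000). Multiply by 1.142397: (-0.184205, -0.000000). P_5(cos γ) = -0.184205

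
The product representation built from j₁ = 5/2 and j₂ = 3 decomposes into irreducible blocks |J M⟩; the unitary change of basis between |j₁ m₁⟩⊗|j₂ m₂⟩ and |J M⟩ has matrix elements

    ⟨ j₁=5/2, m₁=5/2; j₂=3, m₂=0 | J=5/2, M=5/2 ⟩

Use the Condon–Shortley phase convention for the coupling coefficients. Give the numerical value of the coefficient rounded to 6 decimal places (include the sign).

+√(5/42) ≈ +0.345033

√[6·3!2!3!/9! · 5!0!3!3!5!0!] = √(4320/7)
  +(−1)^0/∏(0,3,0,3,2,0)! = 1/72  (running 1/72)
⟨..|..⟩ = √(4320/7)·(1/72) = +0.345033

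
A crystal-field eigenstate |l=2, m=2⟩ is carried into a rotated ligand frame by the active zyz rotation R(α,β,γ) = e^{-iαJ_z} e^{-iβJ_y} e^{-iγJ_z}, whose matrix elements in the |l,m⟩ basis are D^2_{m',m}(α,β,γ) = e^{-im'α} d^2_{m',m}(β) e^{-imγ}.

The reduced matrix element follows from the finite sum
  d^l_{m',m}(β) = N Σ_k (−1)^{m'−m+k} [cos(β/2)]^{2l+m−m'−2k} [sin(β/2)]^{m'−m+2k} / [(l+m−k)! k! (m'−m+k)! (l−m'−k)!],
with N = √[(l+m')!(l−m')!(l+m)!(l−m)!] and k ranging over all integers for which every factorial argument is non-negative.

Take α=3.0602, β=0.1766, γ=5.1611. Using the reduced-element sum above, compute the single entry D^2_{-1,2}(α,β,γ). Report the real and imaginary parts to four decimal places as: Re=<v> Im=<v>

Re=0.0008 Im=-0.0011

First d^2_{-1,2}(β=0.1766), then the phase factors e^{-i(-1)α} and e^{-i(2)γ}:
c=cos(0.176600/2)=0.996104, s=sin(0.176600/2)=0.088185; N=√[1·6·24·1]=12.000000
k∈{3} keeps every argument non-negative
  k=3: (−1)^0·12.0000/(6)·0.9961^1·0.0882^3 = +0.001366
d^2_{-1,2}(0.1766) = +0.001366
Phases: e^{-i·(-1)·3.0602}=-0.996689+0.081303i, e^{-i·(2)·5.1611}=-0.623627+0.781722i ⇒ D=+0.000762-0.001134i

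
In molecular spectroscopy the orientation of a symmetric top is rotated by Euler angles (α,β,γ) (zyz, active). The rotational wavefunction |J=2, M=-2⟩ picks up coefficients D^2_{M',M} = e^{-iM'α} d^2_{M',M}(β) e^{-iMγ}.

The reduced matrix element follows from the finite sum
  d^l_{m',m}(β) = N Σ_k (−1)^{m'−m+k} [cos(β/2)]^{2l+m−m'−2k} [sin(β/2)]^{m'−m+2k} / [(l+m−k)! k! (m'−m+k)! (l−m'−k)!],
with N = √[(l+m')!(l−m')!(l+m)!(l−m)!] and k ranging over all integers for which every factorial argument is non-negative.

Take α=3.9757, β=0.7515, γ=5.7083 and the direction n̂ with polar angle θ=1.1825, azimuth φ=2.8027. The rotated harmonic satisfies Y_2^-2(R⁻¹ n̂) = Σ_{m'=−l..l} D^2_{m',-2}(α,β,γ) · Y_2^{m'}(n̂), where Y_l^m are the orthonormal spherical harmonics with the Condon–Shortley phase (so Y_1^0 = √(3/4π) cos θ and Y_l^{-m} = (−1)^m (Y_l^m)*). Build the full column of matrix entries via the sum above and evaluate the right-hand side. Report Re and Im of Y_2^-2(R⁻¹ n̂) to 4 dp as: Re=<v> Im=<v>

Re=-0.1128 Im=0.2576

Need the full column D^2_{m',-2} for m'=−2..2 at α=3.9757, β=0.7515, γ=5.7083.
cos(β/2)=0.930233, sin(β/2)=0.366970
d^2_{-2,-2}: single k=0 term ⇒ +0.748801;  D = +0.650402+0.371053i
d^2_{-1,-2}: single k=0 term ⇒ -0.590793;  D = +0.561603-0.183410i
d^2_{0,-2}: single k=0 term ⇒ +0.285444;  D = +0.116660-0.260516i
d^2_{1,-2}: single k=0 term ⇒ -0.091942;  D = -0.036909-0.084209i
d^2_{2,-2}: single k=0 term ⇒ +0.018135;  D = -0.017194-0.005767i
Y_2^{m'}(θ=1.1825,φ=2.8027) and Σ D·Y over m':
  (+0.6504+0.3711i)·(+0.2578+0.2075i)  (+0.5616-0.1834i)·(-0.2553-0.0900i)  (+0.1167-0.2605i)·(-0.1798+0.0000i)  (-0.0369-0.0842i)·(+0.2553-0.0900i)  (-0.0172-0.0058i)·(+0.2578-0.2075i)
Y_2^-2(R⁻¹ n̂) = -0.112844+0.257619i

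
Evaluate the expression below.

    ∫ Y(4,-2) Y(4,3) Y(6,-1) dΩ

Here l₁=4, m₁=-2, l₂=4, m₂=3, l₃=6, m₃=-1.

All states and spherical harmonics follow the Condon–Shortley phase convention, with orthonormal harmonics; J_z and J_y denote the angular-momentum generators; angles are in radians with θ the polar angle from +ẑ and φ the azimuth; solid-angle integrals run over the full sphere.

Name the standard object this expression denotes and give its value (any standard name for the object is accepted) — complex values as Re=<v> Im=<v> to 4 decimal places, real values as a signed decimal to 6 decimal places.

Gaunt coefficient, +0.160153

This is a Gaunt coefficient — the integral of a triple product of spherical harmonics over the sphere.
Rules hold: Σm=0, L=14 even, 0≤6≤8.
N = 9·9·13 = 1053
Δ = 2!·6!·6!/15! = 1/1261260
Racah Σ t=0..2: t=0:+1/4608 t=1:−1/1296 t=2:+1/4608 = -7/20736
⇒ 3j(4 4 6; 0 0 0)² = 20/1287, sgn -1
Racah Σ t=1..2: t=1:−1/86400 t=2:+1/11520 = 13/172800
⇒ 3j(4 4 6; -2 3 -1)² = 13/660, sgn -1
4πI² = N·(3j₀)²·(3jₘ)² = 39/121
I = +1·√(0.322314/4π) = 0.16015286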